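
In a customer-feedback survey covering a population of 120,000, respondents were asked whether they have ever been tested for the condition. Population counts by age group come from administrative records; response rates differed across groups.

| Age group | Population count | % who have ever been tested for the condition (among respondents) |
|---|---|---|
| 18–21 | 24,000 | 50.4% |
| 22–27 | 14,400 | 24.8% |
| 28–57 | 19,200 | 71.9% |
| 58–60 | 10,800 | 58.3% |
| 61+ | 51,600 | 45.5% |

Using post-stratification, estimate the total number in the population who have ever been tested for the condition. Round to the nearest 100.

59,200

Estimated count per cell = population count × respondent percentage:
  18–21: 24,000 × 50.4% = 12,096
  22–27: 14,400 × 24.8% = 3571.2
  28–57: 19,200 × 71.9% = 13804.8
  58–60: 10,800 × 58.3% = 6296.4
  61+: 51,600 × 45.5% = 23,478
Estimated total = 59246.4 → 59,200.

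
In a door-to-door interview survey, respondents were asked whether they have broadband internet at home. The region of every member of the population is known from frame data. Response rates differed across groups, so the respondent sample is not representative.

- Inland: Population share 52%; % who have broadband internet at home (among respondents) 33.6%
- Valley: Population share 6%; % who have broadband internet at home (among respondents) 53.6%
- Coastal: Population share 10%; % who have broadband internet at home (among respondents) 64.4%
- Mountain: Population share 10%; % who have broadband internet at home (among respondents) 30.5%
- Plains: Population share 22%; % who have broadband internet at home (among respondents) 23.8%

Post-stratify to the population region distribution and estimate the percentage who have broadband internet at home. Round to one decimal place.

35.4%

Each cell contributes population-share × respondent value:
  Inland: 0.52 × 33.6 = 17.472
  Valley: 0.06 × 53.6 = 3.216
  Coastal: 0.1 × 64.4 = 6.44
  Mountain: 0.1 × 30.5 = 3.05
  Plains: 0.22 × 23.8 = 5.236
Post-stratified estimate = 35.414 → 35.4%.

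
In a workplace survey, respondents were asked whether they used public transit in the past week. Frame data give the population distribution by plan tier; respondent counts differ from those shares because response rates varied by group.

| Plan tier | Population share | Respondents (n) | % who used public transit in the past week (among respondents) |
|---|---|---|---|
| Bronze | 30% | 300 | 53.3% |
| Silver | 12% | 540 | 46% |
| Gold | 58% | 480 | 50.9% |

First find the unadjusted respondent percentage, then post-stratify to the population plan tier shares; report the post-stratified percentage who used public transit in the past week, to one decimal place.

51.0%

Unadjusted (pooled respondent) estimate weights by respondent counts:
  (300/1320)×53.3 + (540/1320)×46 + (480/1320)×50.9 = 49.4409%
Post-stratified estimate weights by population shares:
  0.3×53.3 + 0.12×46 + 0.58×50.9 = 51.032%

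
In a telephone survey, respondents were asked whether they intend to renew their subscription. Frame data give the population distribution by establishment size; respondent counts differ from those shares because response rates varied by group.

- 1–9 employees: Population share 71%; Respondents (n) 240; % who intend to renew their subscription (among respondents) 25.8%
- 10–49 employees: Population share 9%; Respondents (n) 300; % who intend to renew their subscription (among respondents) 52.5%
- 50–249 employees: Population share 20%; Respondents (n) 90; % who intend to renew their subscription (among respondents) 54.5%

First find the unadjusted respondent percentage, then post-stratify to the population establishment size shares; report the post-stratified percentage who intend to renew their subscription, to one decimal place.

33.9%

Unadjusted (pooled respondent) estimate weights by respondent counts:
  (240/630)×25.8 + (300/630)×52.5 + (90/630)×54.5 = 42.6143%
Reweighting by population establishment size shares:
  0.71×25.8 + 0.09×52.5 + 0.2×54.5 = 33.943%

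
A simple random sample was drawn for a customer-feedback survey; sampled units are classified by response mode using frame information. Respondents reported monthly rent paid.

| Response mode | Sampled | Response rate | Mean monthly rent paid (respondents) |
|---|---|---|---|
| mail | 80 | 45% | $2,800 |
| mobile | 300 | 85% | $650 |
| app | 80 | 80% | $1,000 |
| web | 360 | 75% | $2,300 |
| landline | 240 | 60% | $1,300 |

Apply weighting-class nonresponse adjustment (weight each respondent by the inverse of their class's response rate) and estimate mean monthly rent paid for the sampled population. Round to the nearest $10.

$1,550

Inverse-response-rate weighting restores each class to its sampled count, so class totals weight by n_sampled:
  mail: 80 × 2800 = 224,000
  mobile: 300 × 650 = 195,000
  app: 80 × 1000 = 80,000
  web: 360 × 2300 = 828,000
  landline: 240 × 1300 = 312,000
Adjusted estimate = 1,639,000 / 1,060 = 1546.23 → $1,550.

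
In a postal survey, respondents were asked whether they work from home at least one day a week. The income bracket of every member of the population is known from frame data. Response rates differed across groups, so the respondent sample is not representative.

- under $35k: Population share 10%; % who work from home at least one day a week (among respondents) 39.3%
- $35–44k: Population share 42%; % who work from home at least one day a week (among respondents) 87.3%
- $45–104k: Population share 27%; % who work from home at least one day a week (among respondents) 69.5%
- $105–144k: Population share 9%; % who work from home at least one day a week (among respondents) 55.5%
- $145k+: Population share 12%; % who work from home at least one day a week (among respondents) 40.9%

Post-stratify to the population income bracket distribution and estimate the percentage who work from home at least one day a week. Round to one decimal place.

Weight each group's respondent value by its population share:
  under $35k: 0.1 × 39.3 = 3.93
  $35–44k: 0.42 × 87.3 = 36.666
  $45–104k: 0.27 × 69.5 = 18.765
  $105–144k: 0.09 × 55.5 = 4.995
  $145k+: 0.12 × 40.9 = 4.908
Post-stratified estimate = 69.264 → 69.3%.

69.3%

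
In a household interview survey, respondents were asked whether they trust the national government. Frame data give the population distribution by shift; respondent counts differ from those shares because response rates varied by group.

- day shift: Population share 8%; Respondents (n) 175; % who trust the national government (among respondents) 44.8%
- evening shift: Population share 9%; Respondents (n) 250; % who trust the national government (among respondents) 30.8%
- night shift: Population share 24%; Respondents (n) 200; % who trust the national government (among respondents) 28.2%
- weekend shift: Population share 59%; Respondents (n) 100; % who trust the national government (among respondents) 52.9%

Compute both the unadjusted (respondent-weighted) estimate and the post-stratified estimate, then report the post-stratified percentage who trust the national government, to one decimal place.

44.3%

Without adjustment, the pooled respondent share is:
  (175/725)×44.8 + (250/725)×30.8 + (200/725)×28.2 + (100/725)×52.9 = 36.5103%
Post-stratified estimate weights by population shares:
  0.08×44.8 + 0.09×30.8 + 0.24×28.2 + 0.59×52.9 = 44.335%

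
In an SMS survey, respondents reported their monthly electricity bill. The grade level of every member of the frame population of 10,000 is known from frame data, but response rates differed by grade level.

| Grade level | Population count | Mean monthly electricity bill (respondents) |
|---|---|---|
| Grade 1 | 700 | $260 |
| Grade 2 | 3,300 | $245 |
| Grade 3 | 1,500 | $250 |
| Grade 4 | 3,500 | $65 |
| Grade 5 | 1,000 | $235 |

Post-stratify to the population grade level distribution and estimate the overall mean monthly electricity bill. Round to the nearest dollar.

Reweight to the known grade level distribution:
  Grade 1: (700/10,000) × 260 = 18.2
  Grade 2: (3,300/10,000) × 245 = 80.85
  Grade 3: (1,500/10,000) × 250 = 37.5
  Grade 4: (3,500/10,000) × 65 = 22.75
  Grade 5: (1,000/10,000) × 235 = 23.5
Post-stratified estimate = 182.8 → $183.

$183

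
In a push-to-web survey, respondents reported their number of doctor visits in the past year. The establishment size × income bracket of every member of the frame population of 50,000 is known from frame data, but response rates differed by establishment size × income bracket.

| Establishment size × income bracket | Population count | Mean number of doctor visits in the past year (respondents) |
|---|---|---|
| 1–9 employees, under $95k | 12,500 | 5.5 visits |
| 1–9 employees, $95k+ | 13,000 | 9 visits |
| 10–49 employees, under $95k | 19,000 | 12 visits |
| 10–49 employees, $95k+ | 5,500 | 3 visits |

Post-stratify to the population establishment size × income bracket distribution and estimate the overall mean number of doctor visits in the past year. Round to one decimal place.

8.6

Each cell contributes population-share × respondent value:
  1–9 employees, under $95k: (12,500/50,000) × 5.5 = 1.375
  1–9 employees, $95k+: (13,000/50,000) × 9 = 2.34
  10–49 employees, under $95k: (19,000/50,000) × 12 = 4.56
  10–49 employees, $95k+: (5,500/50,000) × 3 = 0.33
Post-stratified estimate = 8.605 → 8.6.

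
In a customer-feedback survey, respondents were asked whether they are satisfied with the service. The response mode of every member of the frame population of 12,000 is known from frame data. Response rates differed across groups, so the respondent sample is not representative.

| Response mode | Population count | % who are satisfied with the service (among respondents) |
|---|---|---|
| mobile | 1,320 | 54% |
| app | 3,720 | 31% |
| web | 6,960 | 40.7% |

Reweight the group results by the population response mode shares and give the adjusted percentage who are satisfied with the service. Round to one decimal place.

39.2%

Each cell contributes population-share × respondent value:
  mobile: (1,320/12,000) × 54 = 5.94
  app: (3,720/12,000) × 31 = 9.61
  web: (6,960/12,000) × 40.7 = 23.606
Post-stratified estimate = 39.156 → 39.2%.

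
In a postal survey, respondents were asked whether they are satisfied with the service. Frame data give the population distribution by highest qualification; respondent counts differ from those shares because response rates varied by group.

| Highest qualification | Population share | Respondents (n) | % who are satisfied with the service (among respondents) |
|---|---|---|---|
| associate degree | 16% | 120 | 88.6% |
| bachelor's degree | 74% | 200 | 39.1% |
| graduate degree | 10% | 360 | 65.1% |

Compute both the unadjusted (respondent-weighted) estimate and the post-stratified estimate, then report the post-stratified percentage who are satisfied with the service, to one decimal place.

49.6%

Naive respondent-only estimate (weights = respondent counts):
  (120/680)×88.6 + (200/680)×39.1 + (360/680)×65.1 = 61.6%
Post-stratified estimate weights by population shares:
  0.16×88.6 + 0.74×39.1 + 0.1×65.1 = 49.62%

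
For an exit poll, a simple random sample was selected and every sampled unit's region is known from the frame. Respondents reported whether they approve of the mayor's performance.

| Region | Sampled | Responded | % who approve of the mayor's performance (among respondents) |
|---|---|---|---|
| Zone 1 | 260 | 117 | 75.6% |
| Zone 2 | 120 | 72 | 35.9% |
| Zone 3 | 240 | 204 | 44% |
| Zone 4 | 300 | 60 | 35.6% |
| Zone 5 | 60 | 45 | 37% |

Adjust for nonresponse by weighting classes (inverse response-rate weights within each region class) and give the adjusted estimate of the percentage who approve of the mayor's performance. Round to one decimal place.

48.4%

Response rates by class: Zone 1 117/260 = 45%, Zone 2 72/120 = 60%, Zone 3 204/240 = 85%, Zone 4 60/300 = 20%, Zone 5 45/60 = 75%.
Weighting each respondent by the inverse class response rate inflates each class back to its sampled size, so the class weight is n_sampled:
  Zone 1: 260 × 75.6 = 19,656
  Zone 2: 120 × 35.9 = 4308
  Zone 3: 240 × 44 = 10,560
  Zone 4: 300 × 35.6 = 10,680
  Zone 5: 60 × 37 = 2220
Adjusted estimate = 47,424 / 980 = 48.3918 → 48.4%.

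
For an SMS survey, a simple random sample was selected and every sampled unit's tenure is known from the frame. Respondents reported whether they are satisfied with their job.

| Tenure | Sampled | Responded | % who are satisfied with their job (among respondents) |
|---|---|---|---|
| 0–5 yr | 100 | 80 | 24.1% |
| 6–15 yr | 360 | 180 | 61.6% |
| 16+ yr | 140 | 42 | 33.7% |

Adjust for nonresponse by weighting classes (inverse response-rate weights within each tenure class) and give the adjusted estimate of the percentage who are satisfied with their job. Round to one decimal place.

Class response rates: 0–5 yr 80/100 = 80%, 6–15 yr 180/360 = 50%, 16+ yr 42/140 = 30%.
Weighting each respondent by the inverse class response rate inflates each class back to its sampled size, so the class weight is n_sampled:
  0–5 yr: 100 × 24.1 = 2410
  6–15 yr: 360 × 61.6 = 22,176
  16+ yr: 140 × 33.7 = 4718
Adjusted estimate = 29,304 / 600 = 48.84 → 48.8%.

48.8%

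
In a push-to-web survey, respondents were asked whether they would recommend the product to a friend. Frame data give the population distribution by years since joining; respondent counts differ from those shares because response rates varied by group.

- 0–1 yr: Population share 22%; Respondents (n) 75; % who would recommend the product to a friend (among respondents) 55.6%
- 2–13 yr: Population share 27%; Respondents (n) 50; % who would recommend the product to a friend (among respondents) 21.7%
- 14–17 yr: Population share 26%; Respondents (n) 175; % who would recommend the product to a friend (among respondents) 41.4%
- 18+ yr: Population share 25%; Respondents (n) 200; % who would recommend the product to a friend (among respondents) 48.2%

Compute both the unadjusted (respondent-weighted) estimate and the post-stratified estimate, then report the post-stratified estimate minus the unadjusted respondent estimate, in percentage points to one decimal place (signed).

-3.4 percentage points

Without adjustment, the pooled respondent share is:
  (75/500)×55.6 + (50/500)×21.7 + (175/500)×41.4 + (200/500)×48.2 = 44.28%
Post-stratifying to population shares instead:
  0.22×55.6 + 0.27×21.7 + 0.26×41.4 + 0.25×48.2 = 40.905%
Difference = 40.905 − 44.28 = -3.375 pp.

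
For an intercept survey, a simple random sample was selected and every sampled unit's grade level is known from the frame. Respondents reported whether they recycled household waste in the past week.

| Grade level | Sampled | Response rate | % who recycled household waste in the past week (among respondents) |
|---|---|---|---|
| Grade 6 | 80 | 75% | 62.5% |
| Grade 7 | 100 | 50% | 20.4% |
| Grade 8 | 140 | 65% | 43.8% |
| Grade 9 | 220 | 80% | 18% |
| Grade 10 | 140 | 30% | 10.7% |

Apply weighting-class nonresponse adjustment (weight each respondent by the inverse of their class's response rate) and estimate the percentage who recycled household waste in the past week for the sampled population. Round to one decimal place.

With weight = n_sampled/n_responded per class, the weighted class total is n_sampled:
  Grade 6: 80 × 62.5 = 5000
  Grade 7: 100 × 20.4 = 2040
  Grade 8: 140 × 43.8 = 6132
  Grade 9: 220 × 18 = 3960
  Grade 10: 140 × 10.7 = 1498
Adjusted estimate = 18,630 / 680 = 27.3971 → 27.4%.

27.4%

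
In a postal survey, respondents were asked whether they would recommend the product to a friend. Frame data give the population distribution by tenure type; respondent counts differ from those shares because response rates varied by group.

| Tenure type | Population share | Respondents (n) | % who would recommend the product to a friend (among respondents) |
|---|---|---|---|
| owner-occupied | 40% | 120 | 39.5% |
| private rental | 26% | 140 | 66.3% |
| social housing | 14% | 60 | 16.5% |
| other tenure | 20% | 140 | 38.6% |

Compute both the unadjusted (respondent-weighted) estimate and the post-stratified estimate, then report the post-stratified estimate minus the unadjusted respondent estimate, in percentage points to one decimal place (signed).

Unadjusted (pooled respondent) estimate weights by respondent counts:
  (120/460)×39.5 + (140/460)×66.3 + (60/460)×16.5 + (140/460)×38.6 = 44.3826%
Reweighting by population tenure type shares:
  0.4×39.5 + 0.26×66.3 + 0.14×16.5 + 0.2×38.6 = 43.068%
Difference = 43.068 − 44.3826 = -1.3146 pp.

-1.3 percentage points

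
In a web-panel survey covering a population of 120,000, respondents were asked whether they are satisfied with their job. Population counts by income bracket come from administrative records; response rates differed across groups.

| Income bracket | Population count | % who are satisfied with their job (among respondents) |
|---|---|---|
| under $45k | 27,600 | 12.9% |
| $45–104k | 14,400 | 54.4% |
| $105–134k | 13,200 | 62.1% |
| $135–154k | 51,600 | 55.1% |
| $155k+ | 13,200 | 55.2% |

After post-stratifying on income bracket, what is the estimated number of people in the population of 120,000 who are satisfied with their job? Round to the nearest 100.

Apply each group's respondent rate to its population count:
  under $45k: 27,600 × 12.9% = 3560.4
  $45–104k: 14,400 × 54.4% = 7833.6
  $105–134k: 13,200 × 62.1% = 8197.2
  $135–154k: 51,600 × 55.1% = 28431.6
  $155k+: 13,200 × 55.2% = 7286.4
Estimated total = 55309.2 → 55,300.

55,300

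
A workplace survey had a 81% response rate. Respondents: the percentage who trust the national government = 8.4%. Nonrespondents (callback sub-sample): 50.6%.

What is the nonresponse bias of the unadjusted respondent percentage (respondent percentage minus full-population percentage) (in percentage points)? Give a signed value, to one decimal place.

-8.0 percentage points

Nonresponse fraction = 1 − 0.81 = 0.19.
Bias = (nonresponse fraction) × (respondent percentage − nonrespondent percentage)
     = 0.19 × (8.4 − 50.6) = 0.19 × -42.2 = -8.018.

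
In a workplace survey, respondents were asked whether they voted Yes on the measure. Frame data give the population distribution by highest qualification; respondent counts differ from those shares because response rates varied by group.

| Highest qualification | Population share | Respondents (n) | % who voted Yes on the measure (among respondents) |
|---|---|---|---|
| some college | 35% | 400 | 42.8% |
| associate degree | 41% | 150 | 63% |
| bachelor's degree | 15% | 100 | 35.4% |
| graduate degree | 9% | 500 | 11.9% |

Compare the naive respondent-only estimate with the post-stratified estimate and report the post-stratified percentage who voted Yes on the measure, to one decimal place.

47.2%

Naive respondent-only estimate (weights = respondent counts):
  (400/1150)×42.8 + (150/1150)×63 + (100/1150)×35.4 + (500/1150)×11.9 = 31.3565%
Reweighting by population highest qualification shares:
  0.35×42.8 + 0.41×63 + 0.15×35.4 + 0.09×11.9 = 47.191%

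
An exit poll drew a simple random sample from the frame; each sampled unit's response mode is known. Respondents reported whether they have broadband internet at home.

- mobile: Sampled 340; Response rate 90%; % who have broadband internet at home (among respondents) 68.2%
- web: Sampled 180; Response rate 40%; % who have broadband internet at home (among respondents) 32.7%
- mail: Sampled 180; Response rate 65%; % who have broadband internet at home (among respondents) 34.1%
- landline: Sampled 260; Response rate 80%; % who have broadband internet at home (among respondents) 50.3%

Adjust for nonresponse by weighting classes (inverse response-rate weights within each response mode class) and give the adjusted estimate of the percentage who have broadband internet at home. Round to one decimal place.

Each respondent's weight = sampled/responded in their class; summing within a class gives n_sampled, so:
  mobile: 340 × 68.2 = 23,188
  web: 180 × 32.7 = 5886
  mail: 180 × 34.1 = 6138
  landline: 260 × 50.3 = 13,078
Adjusted estimate = 48,290 / 960 = 50.3021 → 50.3%.

50.3%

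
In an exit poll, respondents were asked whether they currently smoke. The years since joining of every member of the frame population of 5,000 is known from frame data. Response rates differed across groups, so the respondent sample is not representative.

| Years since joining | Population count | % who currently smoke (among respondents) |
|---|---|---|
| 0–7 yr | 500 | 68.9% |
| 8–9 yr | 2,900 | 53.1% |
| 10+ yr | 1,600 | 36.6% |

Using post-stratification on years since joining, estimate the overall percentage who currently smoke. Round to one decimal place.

Reweight to the known years since joining distribution:
  0–7 yr: (500/5,000) × 68.9 = 6.89
  8–9 yr: (2,900/5,000) × 53.1 = 30.798
  10+ yr: (1,600/5,000) × 36.6 = 11.712
Post-stratified estimate = 49.4 → 49.4%.

49.4%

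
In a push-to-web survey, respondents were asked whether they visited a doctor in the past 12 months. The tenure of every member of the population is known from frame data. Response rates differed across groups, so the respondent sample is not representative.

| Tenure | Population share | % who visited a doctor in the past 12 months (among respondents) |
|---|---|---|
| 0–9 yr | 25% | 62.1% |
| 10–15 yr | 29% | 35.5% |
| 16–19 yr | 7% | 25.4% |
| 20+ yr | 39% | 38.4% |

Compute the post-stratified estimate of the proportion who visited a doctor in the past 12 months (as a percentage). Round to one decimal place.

Each cell contributes population-share × respondent value:
  0–9 yr: 0.25 × 62.1 = 15.525
  10–15 yr: 0.29 × 35.5 = 10.295
  16–19 yr: 0.07 × 25.4 = 1.778
  20+ yr: 0.39 × 38.4 = 14.976
Post-stratified estimate = 42.574 → 42.6%.

42.6%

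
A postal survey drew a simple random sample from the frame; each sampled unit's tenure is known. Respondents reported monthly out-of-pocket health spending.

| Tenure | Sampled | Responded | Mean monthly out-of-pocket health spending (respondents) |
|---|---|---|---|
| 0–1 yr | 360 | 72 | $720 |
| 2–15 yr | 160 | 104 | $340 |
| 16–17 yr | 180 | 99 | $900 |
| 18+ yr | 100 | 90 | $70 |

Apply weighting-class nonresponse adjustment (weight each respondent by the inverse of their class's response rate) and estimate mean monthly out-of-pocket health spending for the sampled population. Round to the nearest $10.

$600

Response rates by class: 0–1 yr 72/360 = 20%, 2–15 yr 104/160 = 65%, 16–17 yr 99/180 = 55%, 18+ yr 90/100 = 90%.
Each respondent's weight = sampled/responded in their class; summing within a class gives n_sampled, so:
  0–1 yr: 360 × 720 = 259,200
  2–15 yr: 160 × 340 = 54,400
  16–17 yr: 180 × 900 = 162,000
  18+ yr: 100 × 70 = 7000
Adjusted estimate = 482,600 / 800 = 603.25 → $600.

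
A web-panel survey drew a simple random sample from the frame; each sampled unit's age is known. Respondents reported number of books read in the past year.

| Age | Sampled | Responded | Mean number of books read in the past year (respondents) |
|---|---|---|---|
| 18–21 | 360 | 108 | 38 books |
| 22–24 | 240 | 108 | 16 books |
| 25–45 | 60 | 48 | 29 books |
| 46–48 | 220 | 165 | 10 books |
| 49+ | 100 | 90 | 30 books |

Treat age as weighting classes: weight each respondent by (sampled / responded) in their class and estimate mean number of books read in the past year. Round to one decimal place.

Response rates by class: 18–21 108/360 = 30%, 22–24 108/240 = 45%, 25–45 48/60 = 80%, 46–48 165/220 = 75%, 49+ 90/100 = 90%.
Weighting each respondent by the inverse class response rate inflates each class back to its sampled size, so the class weight is n_sampled:
  18–21: 360 × 38 = 13,680
  22–24: 240 × 16 = 3840
  25–45: 60 × 29 = 1740
  46–48: 220 × 10 = 2200
  49+: 100 × 30 = 3000
Adjusted estimate = 24,460 / 980 = 24.9592 → 25.0.

25.0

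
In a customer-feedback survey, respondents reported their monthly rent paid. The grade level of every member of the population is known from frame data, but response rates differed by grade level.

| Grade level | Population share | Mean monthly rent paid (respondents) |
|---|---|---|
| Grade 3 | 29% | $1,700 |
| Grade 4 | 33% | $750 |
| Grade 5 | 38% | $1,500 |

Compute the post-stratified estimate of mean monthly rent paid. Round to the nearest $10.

$1,310

Weight each group's respondent value by its population share:
  Grade 3: 0.29 × 1700 = 493
  Grade 4: 0.33 × 750 = 247.5
  Grade 5: 0.38 × 1500 = 570
Post-stratified estimate = 1310.5 → $1,310.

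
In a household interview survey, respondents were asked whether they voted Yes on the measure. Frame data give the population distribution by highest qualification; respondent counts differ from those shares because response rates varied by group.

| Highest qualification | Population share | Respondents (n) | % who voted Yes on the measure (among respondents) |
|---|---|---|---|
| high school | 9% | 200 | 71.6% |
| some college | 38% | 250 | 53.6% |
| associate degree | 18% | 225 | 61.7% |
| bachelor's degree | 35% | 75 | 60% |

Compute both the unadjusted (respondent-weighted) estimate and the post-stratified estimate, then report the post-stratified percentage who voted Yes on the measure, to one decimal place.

Unadjusted (pooled respondent) estimate weights by respondent counts:
  (200/750)×71.6 + (250/750)×53.6 + (225/750)×61.7 + (75/750)×60 = 61.47%
Post-stratified estimate weights by population shares:
  0.09×71.6 + 0.38×53.6 + 0.18×61.7 + 0.35×60 = 58.918%

58.9%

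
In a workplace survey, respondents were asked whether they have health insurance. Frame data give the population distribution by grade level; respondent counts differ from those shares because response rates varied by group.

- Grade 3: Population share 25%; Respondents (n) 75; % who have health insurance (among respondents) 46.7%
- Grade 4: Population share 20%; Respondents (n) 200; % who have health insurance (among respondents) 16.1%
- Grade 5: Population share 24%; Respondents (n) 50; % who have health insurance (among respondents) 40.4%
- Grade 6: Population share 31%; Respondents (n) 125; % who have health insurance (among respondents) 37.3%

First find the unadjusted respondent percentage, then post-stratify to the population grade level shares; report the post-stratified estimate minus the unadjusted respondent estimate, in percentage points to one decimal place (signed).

Unadjusted (pooled respondent) estimate weights by respondent counts:
  (75/450)×46.7 + (200/450)×16.1 + (50/450)×40.4 + (125/450)×37.3 = 29.7889%
Post-stratifying to population shares instead:
  0.25×46.7 + 0.2×16.1 + 0.24×40.4 + 0.31×37.3 = 36.154%
Difference = 36.154 − 29.7889 = 6.3651 pp.

+6.4 percentage points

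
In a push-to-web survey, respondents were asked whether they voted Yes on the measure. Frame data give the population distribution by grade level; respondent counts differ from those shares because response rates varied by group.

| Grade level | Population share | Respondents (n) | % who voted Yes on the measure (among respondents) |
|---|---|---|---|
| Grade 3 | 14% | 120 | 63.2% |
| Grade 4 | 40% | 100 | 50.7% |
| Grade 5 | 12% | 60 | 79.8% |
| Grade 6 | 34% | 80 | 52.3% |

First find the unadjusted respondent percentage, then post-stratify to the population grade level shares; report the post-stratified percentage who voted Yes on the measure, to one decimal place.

56.5%

Without adjustment, the pooled respondent share is:
  (120/360)×63.2 + (100/360)×50.7 + (60/360)×79.8 + (80/360)×52.3 = 60.0722%
Reweighting by population grade level shares:
  0.14×63.2 + 0.4×50.7 + 0.12×79.8 + 0.34×52.3 = 56.486%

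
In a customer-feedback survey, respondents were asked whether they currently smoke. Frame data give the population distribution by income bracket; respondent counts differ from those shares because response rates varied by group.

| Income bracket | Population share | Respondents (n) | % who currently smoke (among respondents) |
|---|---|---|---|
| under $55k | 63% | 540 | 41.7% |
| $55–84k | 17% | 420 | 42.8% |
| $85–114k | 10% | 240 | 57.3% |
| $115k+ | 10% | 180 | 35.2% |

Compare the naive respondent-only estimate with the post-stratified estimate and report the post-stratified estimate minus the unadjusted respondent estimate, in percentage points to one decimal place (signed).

Unadjusted (pooled respondent) estimate weights by respondent counts:
  (540/1380)×41.7 + (420/1380)×42.8 + (240/1380)×57.3 + (180/1380)×35.2 = 43.9%
Reweighting by population income bracket shares:
  0.63×41.7 + 0.17×42.8 + 0.1×57.3 + 0.1×35.2 = 42.797%
Difference = 42.797 − 43.9 = -1.103 pp.

-1.1 percentage points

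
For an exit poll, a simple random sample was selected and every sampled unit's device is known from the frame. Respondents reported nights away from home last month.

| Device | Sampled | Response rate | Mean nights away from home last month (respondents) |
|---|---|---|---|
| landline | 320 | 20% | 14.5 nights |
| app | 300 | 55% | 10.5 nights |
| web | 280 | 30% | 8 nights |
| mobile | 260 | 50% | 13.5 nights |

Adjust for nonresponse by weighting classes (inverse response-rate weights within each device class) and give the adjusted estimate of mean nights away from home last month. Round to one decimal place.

11.7

Each respondent's weight = sampled/responded in their class; summing within a class gives n_sampled, so:
  landline: 320 × 14.5 = 4640
  app: 300 × 10.5 = 3150
  web: 280 × 8 = 2240
  mobile: 260 × 13.5 = 3510
Adjusted estimate = 13,540 / 1,160 = 11.6724 → 11.7.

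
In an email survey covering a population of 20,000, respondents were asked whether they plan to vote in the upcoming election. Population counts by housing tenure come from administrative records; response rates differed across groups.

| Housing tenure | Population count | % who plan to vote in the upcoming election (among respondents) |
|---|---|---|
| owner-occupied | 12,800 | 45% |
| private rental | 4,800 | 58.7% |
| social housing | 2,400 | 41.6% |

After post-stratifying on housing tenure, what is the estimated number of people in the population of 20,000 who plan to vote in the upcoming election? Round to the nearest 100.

Estimated count per cell = population count × respondent percentage:
  owner-occupied: 12,800 × 45% = 5760
  private rental: 4,800 × 58.7% = 2817.6
  social housing: 2,400 × 41.6% = 998.4
Estimated total = 9576 → 9,600.

9,600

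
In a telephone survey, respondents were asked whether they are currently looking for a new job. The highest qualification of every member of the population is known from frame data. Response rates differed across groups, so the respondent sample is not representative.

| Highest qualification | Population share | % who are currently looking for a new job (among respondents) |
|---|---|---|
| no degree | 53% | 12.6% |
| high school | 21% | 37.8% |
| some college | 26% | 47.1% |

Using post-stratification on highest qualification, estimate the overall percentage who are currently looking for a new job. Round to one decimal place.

Reweight to the known highest qualification distribution:
  no degree: 0.53 × 12.6 = 6.678
  high school: 0.21 × 37.8 = 7.938
  some college: 0.26 × 47.1 = 12.246
Post-stratified estimate = 26.862 → 26.9%.

26.9%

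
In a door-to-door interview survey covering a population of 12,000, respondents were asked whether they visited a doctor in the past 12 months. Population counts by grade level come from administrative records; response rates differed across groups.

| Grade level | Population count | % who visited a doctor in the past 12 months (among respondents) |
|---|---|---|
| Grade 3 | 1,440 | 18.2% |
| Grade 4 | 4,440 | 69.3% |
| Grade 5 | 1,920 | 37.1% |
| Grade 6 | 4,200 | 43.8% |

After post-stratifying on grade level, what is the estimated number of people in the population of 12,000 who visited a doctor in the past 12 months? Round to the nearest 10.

Estimated count per cell = population count × respondent percentage:
  Grade 3: 1,440 × 18.2% = 262.08
  Grade 4: 4,440 × 69.3% = 3076.92
  Grade 5: 1,920 × 37.1% = 712.32
  Grade 6: 4,200 × 43.8% = 1839.6
Estimated total = 5890.92 → 5,890.

5,890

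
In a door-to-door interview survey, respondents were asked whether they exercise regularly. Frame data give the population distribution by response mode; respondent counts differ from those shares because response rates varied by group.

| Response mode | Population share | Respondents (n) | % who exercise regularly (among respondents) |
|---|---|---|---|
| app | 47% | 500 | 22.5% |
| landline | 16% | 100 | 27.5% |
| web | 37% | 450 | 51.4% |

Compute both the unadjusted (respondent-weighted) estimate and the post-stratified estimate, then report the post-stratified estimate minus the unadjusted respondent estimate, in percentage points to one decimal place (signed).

Without adjustment, the pooled respondent share is:
  (500/1050)×22.5 + (100/1050)×27.5 + (450/1050)×51.4 = 35.3619%
Post-stratified estimate weights by population shares:
  0.47×22.5 + 0.16×27.5 + 0.37×51.4 = 33.993%
Difference = 33.993 − 35.3619 = -1.3689 pp.

-1.4 percentage points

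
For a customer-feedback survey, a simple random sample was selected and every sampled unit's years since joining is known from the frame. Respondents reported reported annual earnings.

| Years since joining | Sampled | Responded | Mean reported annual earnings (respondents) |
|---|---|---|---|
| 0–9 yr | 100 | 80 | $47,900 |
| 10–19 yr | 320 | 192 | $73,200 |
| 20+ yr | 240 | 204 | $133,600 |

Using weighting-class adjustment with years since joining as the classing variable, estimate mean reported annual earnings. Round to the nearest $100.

Class response rates: 0–9 yr 80/100 = 80%, 10–19 yr 192/320 = 60%, 20+ yr 204/240 = 85%.
Inverse-response-rate weighting restores each class to its sampled count, so class totals weight by n_sampled:
  0–9 yr: 100 × 47,900 = 4,790,000
  10–19 yr: 320 × 73,200 = 23,424,000
  20+ yr: 240 × 133,600 = 32,064,000
Adjusted estimate = 60,278,000 / 660 = 91330.3 → $91,300.

$91,300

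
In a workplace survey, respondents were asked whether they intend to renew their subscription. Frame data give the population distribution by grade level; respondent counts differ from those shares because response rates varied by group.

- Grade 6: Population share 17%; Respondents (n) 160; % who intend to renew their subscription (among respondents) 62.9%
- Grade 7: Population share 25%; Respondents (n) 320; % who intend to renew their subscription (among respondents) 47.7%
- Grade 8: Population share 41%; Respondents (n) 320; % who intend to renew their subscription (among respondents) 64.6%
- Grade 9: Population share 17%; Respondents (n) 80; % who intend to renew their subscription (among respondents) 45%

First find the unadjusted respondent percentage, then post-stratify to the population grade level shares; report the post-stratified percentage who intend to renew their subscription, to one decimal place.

Naive respondent-only estimate (weights = respondent counts):
  (160/880)×62.9 + (320/880)×47.7 + (320/880)×64.6 + (80/880)×45 = 56.3636%
Post-stratified estimate weights by population shares:
  0.17×62.9 + 0.25×47.7 + 0.41×64.6 + 0.17×45 = 56.754%

56.8%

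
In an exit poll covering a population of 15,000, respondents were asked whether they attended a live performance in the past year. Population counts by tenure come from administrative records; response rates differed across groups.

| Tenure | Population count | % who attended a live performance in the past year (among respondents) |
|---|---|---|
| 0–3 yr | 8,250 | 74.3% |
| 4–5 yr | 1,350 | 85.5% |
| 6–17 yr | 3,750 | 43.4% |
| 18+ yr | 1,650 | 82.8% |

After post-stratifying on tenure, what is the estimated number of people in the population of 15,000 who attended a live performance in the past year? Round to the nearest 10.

10,280

Apply each group's respondent rate to its population count:
  0–3 yr: 8,250 × 74.3% = 6129.75
  4–5 yr: 1,350 × 85.5% = 1154.25
  6–17 yr: 3,750 × 43.4% = 1627.5
  18+ yr: 1,650 × 82.8% = 1366.2
Estimated total = 10277.7 → 10,280.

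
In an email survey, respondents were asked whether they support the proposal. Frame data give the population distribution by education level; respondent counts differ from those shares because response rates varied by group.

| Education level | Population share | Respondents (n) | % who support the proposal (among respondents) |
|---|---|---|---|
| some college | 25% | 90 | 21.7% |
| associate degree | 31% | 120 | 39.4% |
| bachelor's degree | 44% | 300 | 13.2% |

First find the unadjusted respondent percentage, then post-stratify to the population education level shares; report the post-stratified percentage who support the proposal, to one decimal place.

Naive respondent-only estimate (weights = respondent counts):
  (90/510)×21.7 + (120/510)×39.4 + (300/510)×13.2 = 20.8647%
Post-stratifying to population shares instead:
  0.25×21.7 + 0.31×39.4 + 0.44×13.2 = 23.447%

23.4%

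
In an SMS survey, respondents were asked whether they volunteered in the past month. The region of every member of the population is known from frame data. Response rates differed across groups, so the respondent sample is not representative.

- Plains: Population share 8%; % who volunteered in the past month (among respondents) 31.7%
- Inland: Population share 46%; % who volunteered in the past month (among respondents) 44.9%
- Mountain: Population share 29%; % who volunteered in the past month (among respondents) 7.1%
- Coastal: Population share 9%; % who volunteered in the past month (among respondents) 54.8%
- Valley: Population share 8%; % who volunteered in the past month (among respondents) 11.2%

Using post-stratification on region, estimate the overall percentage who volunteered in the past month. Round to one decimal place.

31.1%

Weight each group's respondent value by its population share:
  Plains: 0.08 × 31.7 = 2.536
  Inland: 0.46 × 44.9 = 20.654
  Mountain: 0.29 × 7.1 = 2.059
  Coastal: 0.09 × 54.8 = 4.932
  Valley: 0.08 × 11.2 = 0.896
Post-stratified estimate = 31.077 → 31.1%.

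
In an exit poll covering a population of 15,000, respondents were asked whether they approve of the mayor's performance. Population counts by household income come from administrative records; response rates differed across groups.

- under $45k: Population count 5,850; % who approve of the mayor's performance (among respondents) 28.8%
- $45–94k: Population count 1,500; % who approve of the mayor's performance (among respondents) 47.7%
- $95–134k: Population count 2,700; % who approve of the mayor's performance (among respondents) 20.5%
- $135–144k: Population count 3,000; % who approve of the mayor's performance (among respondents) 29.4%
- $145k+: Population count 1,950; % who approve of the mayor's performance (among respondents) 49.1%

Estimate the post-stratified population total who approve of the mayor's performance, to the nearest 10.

Estimated count per cell = population count × respondent percentage:
  under $45k: 5,850 × 28.8% = 1684.8
  $45–94k: 1,500 × 47.7% = 715.5
  $95–134k: 2,700 × 20.5% = 553.5
  $135–144k: 3,000 × 29.4% = 882
  $145k+: 1,950 × 49.1% = 957.45
Estimated total = 4793.25 → 4,790.

4,790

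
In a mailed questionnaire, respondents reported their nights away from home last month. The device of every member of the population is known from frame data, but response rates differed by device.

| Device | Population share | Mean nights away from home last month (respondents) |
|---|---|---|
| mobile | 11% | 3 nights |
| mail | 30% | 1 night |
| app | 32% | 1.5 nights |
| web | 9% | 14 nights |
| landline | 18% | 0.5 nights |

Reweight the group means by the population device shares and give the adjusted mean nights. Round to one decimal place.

2.5

Weight each group's respondent value by its population share:
  mobile: 0.11 × 3 = 0.33
  mail: 0.3 × 1 = 0.3
  app: 0.32 × 1.5 = 0.48
  web: 0.09 × 14 = 1.26
  landline: 0.18 × 0.5 = 0.09
Post-stratified estimate = 2.46 → 2.5.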